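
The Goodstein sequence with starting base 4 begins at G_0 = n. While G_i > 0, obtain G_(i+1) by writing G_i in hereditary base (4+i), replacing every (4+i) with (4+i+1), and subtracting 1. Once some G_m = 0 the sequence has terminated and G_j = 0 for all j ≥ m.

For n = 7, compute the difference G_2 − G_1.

0

7 —HB4→ 4 + 3 —bump→ 5 + 3 = 8 —(−1)→ 7
7 —HB5→ 5 + 2 —bump→ 6 + 2 = 8 —(−1)→ 7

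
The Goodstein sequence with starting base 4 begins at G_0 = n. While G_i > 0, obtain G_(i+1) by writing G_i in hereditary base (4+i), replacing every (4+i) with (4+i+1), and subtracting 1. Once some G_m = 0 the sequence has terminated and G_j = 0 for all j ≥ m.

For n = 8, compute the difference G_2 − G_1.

0

base 4: 8 = 2·4; at 5: 2·5 = 10; next = 9
base 5: 9 = 5 + 4; at 6: 6 + 4 = 10; next = 9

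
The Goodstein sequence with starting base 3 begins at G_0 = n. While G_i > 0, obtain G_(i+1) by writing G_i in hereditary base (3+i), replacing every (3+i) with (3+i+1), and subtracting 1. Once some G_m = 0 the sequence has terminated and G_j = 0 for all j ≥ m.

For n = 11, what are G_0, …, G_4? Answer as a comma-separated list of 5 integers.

base 3: 11 = 3^2 + 2; at 4: 4^2 + 2 = 18; next = 17
base 4: 17 = 4^2 + 1; at 5: 5^2 + 1 = 26; next = 25
base 5: 25 = 5^2; at 6: 6^2 = 36; next = 35
base 6: 35 = 5·6 + 5; at 7: 5·7 + 5 = 40; next = 39

11, 17, 25, 35, 39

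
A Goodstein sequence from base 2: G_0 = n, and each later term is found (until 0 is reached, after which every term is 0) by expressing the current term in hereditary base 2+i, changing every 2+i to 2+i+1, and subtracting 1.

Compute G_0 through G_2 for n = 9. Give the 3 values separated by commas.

(0) 9|_2 = 2^(2 + 1) + 1 ↦ 3^(3 + 1) + 1|_3 = 82 ⇒ 81
(1) 81|_3 = 3^(3 + 1) ↦ 4^(4 + 1)|_4 = 1024 ⇒ 1023

9, 81, 1023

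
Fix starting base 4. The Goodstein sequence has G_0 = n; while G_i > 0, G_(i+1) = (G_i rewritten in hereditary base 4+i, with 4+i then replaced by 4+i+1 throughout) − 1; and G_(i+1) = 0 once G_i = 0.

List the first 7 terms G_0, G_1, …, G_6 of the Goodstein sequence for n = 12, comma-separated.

12, 14, 15, 16, 17, 18, 19

step 0: 12 = 3·4; sub 5 for 4: 3·5; = 15; G_1 = 15−1 = 14
step 1: 14 = 2·5 + 4; sub 6 for 5: 2·6 + 4; = 16; G_2 = 16−1 = 15
step 2: 15 = 2·6 + 3; sub 7 for 6: 2·7 + 3; = 17; G_3 = 17−1 = 16
step 3: 16 = 2·7 + 2; sub 8 for 7: 2·8 + 2; = 18; G_4 = 18−1 = 17
step 4: 17 = 2·8 + 1; sub 9 for 8: 2·9 + 1; = 19; G_5 = 19−1 = 18
step 5: 18 = 2·9; sub 10 for 9: 2·10; = 20; G_6 = 20−1 = 19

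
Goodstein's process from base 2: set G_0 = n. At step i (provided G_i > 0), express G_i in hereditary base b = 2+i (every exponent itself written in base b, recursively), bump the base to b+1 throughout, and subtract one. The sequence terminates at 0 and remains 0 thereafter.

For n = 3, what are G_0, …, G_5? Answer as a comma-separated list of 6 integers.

3, 3, 3, 2, 1, 0

base 2: 3 = 2 + 1; at 3: 3 + 1 = 4; next = 3
base 3: 3 = 3; at 4: 4 = 4; next = 3
base 4: 3 = 3; at 5: 3 = 3; next = 2
base 5: 2 = 2; at 6: 2 = 2; next = 1
base 6: 1 = 1; at 7: 1 = 1; next = 0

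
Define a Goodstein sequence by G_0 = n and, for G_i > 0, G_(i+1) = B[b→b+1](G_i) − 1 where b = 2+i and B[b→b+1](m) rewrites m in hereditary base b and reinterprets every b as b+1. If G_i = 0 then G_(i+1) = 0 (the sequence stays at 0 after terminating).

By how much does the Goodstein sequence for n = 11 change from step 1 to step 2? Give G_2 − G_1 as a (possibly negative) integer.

943

(0) 11|_2 = 2^(2 + 1) + 2 + 1 ↦ 3^(3 + 1) + 3 + 1|_3 = 85 ⇒ 84
(1) 84|_3 = 3^(3 + 1) + 3 ↦ 4^(4 + 1) + 4|_4 = 1028 ⇒ 1027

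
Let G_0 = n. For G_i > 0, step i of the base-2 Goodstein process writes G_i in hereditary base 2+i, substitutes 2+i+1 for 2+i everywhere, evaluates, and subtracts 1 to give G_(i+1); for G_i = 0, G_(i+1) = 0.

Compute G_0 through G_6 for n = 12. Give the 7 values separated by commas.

12, 107, 1065, 15685, 280019, 5764910, 134217867

step 0: 12 = 2^(2 + 1) + 2^2; sub 3 for 2: 3^(3 + 1) + 3^3; = 108; G_1 = 108−1 = 107
step 1: 107 = 3^(3 + 1) + 2·3^2 + 2·3 + 2; sub 4 for 3: 4^(4 + 1) + 2·4^2 + 2·4 + 2; = 1066; G_2 = 1066−1 = 1065
step 2: 1065 = 4^(4 + 1) + 2·4^2 + 2·4 + 1; sub 5 for 4: 5^(5 + 1) + 2·5^2 + 2·5 + 1; = 15686; G_3 = 15686−1 = 15685
step 3: 15685 = 5^(5 + 1) + 2·5^2 + 2·5; sub 6 for 5: 6^(6 + 1) + 2·6^2 + 2·6; = 280020; G_4 = 280020−1 = 280019
step 4: 280019 = 6^(6 + 1) + 2·6^2 + 6 + 5; sub 7 for 6: 7^(7 + 1) + 2·7^2 + 7 + 5; = 5764911; G_5 = 5764911−1 = 5764910
step 5: 5764910 = 7^(7 + 1) + 2·7^2 + 7 + 4; sub 8 for 7: 8^(8 + 1) + 2·8^2 + 8 + 4; = 134217868; G_6 = 134217868−1 = 134217867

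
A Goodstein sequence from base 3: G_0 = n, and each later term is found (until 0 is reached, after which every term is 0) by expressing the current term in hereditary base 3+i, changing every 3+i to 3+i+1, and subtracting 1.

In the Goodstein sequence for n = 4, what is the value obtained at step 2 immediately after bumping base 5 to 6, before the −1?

step 0: 4 = 3 + 1; sub 4 for 3: 4 + 1; = 5; G_1 = 5−1 = 4
step 1: 4 = 4; sub 5 for 4: 5; = 5; G_2 = 5−1 = 4
step 2: 4 = 4; sub 6 for 5: 4; = 4; G_3 = 4−1 = 3

4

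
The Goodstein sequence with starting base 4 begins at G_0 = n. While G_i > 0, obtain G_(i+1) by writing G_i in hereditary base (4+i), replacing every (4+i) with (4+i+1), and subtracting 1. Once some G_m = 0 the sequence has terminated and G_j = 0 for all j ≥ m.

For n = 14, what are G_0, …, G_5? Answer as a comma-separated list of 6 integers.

14, 16, 18, 20, 21, 22

14 —HB4→ 3·4 + 2 —bump→ 3·5 + 2 = 17 —(−1)→ 16
16 —HB5→ 3·5 + 1 —bump→ 3·6 + 1 = 19 —(−1)→ 18
18 —HB6→ 3·6 —bump→ 3·7 = 21 —(−1)→ 20
20 —HB7→ 2·7 + 6 —bump→ 2·8 + 6 = 22 —(−1)→ 21
21 —HB8→ 2·8 + 5 —bump→ 2·9 + 5 = 23 —(−1)→ 22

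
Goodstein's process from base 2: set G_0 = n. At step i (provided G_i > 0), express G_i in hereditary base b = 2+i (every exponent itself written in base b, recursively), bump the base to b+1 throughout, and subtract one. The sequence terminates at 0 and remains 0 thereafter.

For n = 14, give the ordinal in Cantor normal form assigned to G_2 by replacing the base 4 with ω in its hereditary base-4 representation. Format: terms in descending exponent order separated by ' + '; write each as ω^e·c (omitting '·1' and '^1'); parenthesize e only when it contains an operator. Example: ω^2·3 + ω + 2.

step 0: 14 = 2^(2 + 1) + 2^2 + 2; sub 3 for 2: 3^(3 + 1) + 3^3 + 3; = 111; G_1 = 111−1 = 110
step 1: 110 = 3^(3 + 1) + 3^3 + 2; sub 4 for 3: 4^(4 + 1) + 4^4 + 2; = 1282; G_2 = 1282−1 = 1281
step 2: 1281 = 4^(4 + 1) + 4^4 + 1; sub 5 for 4: 5^(5 + 1) + 5^5 + 1; = 18751; G_3 = 18751−1 = 18750

ω^(ω + 1) + ω^ω + 1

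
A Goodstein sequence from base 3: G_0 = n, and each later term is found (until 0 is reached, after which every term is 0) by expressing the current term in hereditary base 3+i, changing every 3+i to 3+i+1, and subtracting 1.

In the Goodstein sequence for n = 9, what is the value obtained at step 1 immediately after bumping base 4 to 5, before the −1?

9 —HB3→ 3^2 —bump→ 4^2 = 16 —(−1)→ 15
15 —HB4→ 3·4 + 3 —bump→ 3·5 + 3 = 18 —(−1)→ 17

18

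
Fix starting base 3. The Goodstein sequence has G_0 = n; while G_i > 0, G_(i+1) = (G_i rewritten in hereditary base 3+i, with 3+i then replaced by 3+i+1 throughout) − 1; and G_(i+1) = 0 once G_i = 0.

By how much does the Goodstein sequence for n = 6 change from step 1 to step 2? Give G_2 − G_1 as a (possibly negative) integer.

i=0: 6 = 2·3 (b=3); 3→4: 2·4 = 8; 8−1 = 7
i=1: 7 = 4 + 3 (b=4); 4→5: 5 + 3 = 8; 8−1 = 7

0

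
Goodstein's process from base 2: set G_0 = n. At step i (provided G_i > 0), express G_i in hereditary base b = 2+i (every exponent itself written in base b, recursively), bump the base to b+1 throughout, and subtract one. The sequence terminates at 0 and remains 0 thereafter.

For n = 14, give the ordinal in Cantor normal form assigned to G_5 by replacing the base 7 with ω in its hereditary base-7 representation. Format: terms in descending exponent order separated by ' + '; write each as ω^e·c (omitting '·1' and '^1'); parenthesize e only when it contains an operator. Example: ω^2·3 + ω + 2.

ω^(ω + 1) + ω^5·5 + ω^4·5 + ω^3·5 + ω^2·5 + ω·5 + 4

14 —HB2→ 2^(2 + 1) + 2^2 + 2 —bump→ 3^(3 + 1) + 3^3 + 3 = 111 —(−1)→ 110
110 —HB3→ 3^(3 + 1) + 3^3 + 2 —bump→ 4^(4 + 1) + 4^4 + 2 = 1282 —(−1)→ 1281
1281 —HB4→ 4^(4 + 1) + 4^4 + 1 —bump→ 5^(5 + 1) + 5^5 + 1 = 18751 —(−1)→ 18750
18750 —HB5→ 5^(5 + 1) + 5^5 —bump→ 6^(6 + 1) + 6^6 = 326592 —(−1)→ 326591
326591 —HB6→ 6^(6 + 1) + 5·6^5 + 5·6^4 + 5·6^3 + 5·6^2 + 5·6 + 5 —bump→ 7^(7 + 1) + 5·7^5 + 5·7^4 + 5·7^3 + 5·7^2 + 5·7 + 5 = 5862841 —(−1)→ 5862840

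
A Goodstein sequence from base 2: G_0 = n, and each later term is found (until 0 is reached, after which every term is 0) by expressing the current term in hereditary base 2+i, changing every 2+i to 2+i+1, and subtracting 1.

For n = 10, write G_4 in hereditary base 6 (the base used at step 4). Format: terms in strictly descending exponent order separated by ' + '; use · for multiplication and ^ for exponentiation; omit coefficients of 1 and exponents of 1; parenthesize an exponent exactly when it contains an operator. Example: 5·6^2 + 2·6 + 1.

10 —HB2→ 2^(2 + 1) + 2 —bump→ 3^(3 + 1) + 3 = 84 —(−1)→ 83
83 —HB3→ 3^(3 + 1) + 2 —bump→ 4^(4 + 1) + 2 = 1026 —(−1)→ 1025
1025 —HB4→ 4^(4 + 1) + 1 —bump→ 5^(5 + 1) + 1 = 15626 —(−1)→ 15625
15625 —HB5→ 5^(5 + 1) —bump→ 6^(6 + 1) = 279936 —(−1)→ 279935

5·6^6 + 5·6^5 + 5·6^4 + 5·6^3 + 5·6^2 + 5·6 + 5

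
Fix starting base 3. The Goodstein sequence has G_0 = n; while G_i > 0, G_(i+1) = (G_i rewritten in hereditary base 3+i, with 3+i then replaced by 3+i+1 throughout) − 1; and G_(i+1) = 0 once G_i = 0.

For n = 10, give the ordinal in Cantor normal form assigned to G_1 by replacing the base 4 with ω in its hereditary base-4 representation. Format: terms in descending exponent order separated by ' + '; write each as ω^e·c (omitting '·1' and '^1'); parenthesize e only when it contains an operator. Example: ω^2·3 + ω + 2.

ω^2

G_0 = 10. HB_3(10) = 3^2 + 1. Bump = 17. G_1 = 16.
G_1 = 16. HB_4(16) = 4^2. Bump = 25. G_2 = 24.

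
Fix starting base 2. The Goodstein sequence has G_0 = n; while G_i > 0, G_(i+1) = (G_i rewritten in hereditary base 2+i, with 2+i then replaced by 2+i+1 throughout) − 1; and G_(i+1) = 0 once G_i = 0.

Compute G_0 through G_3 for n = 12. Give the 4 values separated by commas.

12, 107, 1065, 15685

(0) 12|_2 = 2^(2 + 1) + 2^2 ↦ 3^(3 + 1) + 3^3|_3 = 108 ⇒ 107
(1) 107|_3 = 3^(3 + 1) + 2·3^2 + 2·3 + 2 ↦ 4^(4 + 1) + 2·4^2 + 2·4 + 2|_4 = 1066 ⇒ 1065
(2) 1065|_4 = 4^(4 + 1) + 2·4^2 + 2·4 + 1 ↦ 5^(5 + 1) + 2·5^2 + 2·5 + 1|_5 = 15686 ⇒ 15685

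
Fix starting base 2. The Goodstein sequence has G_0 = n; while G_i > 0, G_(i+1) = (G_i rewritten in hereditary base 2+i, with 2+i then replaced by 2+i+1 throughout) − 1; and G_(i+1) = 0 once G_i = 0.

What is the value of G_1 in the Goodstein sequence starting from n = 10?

(0) 10|_2 = 2^(2 + 1) + 2 ↦ 3^(3 + 1) + 3|_3 = 84 ⇒ 83
(1) 83|_3 = 3^(3 + 1) + 2 ↦ 4^(4 + 1) + 2|_4 = 1026 ⇒ 1025

83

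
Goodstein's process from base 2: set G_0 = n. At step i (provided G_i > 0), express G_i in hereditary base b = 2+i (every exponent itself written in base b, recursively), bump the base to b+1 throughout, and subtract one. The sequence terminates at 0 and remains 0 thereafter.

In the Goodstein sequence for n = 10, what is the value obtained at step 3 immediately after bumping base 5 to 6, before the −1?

279936

G_0 = 10. HB_2(10) = 2^(2 + 1) + 2. Bump = 84. G_1 = 83.
G_1 = 83. HB_3(83) = 3^(3 + 1) + 2. Bump = 1026. G_2 = 1025.
G_2 = 1025. HB_4(1025) = 4^(4 + 1) + 1. Bump = 15626. G_3 = 15625.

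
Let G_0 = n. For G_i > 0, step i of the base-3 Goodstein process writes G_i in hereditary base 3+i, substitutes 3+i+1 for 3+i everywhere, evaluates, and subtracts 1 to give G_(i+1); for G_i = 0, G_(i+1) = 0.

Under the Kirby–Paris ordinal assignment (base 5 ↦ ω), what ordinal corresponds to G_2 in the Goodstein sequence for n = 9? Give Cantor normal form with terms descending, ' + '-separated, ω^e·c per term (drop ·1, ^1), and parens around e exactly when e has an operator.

ω·3 + 2

G_0=9  [base 3] 3^2  →[3↦4]→  4^2 = 16  −1 ⇒ G_1=15
G_1=15  [base 4] 3·4 + 3  →[4↦5]→  3·5 + 3 = 18  −1 ⇒ G_2=17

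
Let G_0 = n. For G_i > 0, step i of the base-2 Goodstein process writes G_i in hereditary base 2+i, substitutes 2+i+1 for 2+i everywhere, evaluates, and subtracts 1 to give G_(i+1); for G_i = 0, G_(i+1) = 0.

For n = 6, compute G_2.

257

G_0 = 6. HB_2(6) = 2^2 + 2. Bump = 30. G_1 = 29.
G_1 = 29. HB_3(29) = 3^3 + 2. Bump = 258. G_2 = 257.
G_2 = 257. HB_4(257) = 4^4 + 1. Bump = 3126. G_3 = 3125.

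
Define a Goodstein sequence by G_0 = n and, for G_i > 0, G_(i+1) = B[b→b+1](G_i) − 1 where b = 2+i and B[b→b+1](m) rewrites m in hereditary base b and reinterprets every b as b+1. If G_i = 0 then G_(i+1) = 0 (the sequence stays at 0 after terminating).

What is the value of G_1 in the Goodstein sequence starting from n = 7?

[0] 7 ≡ 2^2 + 2 + 1 (base 2). Lift 3: 31. −1: 30.
[1] 30 ≡ 3^3 + 3 (base 3). Lift 4: 260. −1: 259.

30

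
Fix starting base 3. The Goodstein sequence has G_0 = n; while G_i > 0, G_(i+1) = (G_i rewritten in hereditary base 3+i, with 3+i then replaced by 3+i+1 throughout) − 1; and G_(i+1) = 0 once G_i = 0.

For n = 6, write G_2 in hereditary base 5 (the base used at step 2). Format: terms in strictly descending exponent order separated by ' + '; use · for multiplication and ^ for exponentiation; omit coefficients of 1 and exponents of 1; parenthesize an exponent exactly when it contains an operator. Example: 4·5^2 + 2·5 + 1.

(0) 6|_3 = 2·3 ↦ 2·4|_4 = 8 ⇒ 7
(1) 7|_4 = 4 + 3 ↦ 5 + 3|_5 = 8 ⇒ 7
(2) 7|_5 = 5 + 2 ↦ 6 + 2|_6 = 8 ⇒ 7

5 + 2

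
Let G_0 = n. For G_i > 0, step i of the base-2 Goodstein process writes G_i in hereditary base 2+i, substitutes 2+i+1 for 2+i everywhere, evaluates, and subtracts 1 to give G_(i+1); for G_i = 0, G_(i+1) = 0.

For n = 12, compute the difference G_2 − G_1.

958

base 2: 12 = 2^(2 + 1) + 2^2; at 3: 3^(3 + 1) + 3^3 = 108; next = 107
base 3: 107 = 3^(3 + 1) + 2·3^2 + 2·3 + 2; at 4: 4^(4 + 1) + 2·4^2 + 2·4 + 2 = 1066; next = 1065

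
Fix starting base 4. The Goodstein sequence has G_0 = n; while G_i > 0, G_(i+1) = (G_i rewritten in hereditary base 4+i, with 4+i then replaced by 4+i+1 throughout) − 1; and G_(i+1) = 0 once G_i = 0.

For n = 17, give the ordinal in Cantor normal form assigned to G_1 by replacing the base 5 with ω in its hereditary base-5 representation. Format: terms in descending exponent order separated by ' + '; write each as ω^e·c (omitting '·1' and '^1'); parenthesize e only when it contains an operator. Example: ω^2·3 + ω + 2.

i=0: 17 = 4^2 + 1 (b=4); 4→5: 5^2 + 1 = 26; 26−1 = 25
i=1: 25 = 5^2 (b=5); 5→6: 6^2 = 36; 36−1 = 35

ω^2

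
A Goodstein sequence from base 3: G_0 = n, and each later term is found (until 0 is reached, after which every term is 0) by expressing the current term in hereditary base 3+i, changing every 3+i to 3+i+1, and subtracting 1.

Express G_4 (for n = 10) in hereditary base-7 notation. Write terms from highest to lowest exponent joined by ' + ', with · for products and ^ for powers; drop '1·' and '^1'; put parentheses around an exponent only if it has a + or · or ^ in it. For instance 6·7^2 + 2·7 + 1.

4·7 + 2

G_0 = 10. HB_3(10) = 3^2 + 1. Bump = 17. G_1 = 16.
G_1 = 16. HB_4(16) = 4^2. Bump = 25. G_2 = 24.
G_2 = 24. HB_5(24) = 4·5 + 4. Bump = 28. G_3 = 27.
G_3 = 27. HB_6(27) = 4·6 + 3. Bump = 31. G_4 = 30.
G_4 = 30. HB_7(30) = 4·7 + 2. Bump = 34. G_5 = 33.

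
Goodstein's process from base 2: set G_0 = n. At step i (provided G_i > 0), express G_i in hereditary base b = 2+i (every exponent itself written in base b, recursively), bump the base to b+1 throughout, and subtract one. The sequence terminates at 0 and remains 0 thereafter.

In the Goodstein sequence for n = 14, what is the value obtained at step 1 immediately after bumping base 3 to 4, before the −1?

1282

(0) 14|_2 = 2^(2 + 1) + 2^2 + 2 ↦ 3^(3 + 1) + 3^3 + 3|_3 = 111 ⇒ 110
(1) 110|_3 = 3^(3 + 1) + 3^3 + 2 ↦ 4^(4 + 1) + 4^4 + 2|_4 = 1282 ⇒ 1281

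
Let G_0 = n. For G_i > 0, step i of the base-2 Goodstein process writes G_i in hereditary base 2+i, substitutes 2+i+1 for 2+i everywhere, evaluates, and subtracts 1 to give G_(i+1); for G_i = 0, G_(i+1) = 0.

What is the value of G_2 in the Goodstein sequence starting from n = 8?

553

8 —HB2→ 2^(2 + 1) —bump→ 3^(3 + 1) = 81 —(−1)→ 80
80 —HB3→ 2·3^3 + 2·3^2 + 2·3 + 2 —bump→ 2·4^4 + 2·4^2 + 2·4 + 2 = 554 —(−1)→ 553
553 —HB4→ 2·4^4 + 2·4^2 + 2·4 + 1 —bump→ 2·5^5 + 2·5^2 + 2·5 + 1 = 6311 —(−1)→ 6310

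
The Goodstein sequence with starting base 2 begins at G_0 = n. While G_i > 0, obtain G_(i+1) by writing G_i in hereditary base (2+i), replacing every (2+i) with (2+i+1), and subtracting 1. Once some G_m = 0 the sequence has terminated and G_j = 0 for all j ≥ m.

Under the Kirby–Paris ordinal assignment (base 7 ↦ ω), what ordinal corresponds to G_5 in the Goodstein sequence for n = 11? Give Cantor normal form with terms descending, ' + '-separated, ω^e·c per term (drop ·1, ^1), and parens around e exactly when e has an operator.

step 0: 11 = 2^(2 + 1) + 2 + 1; sub 3 for 2: 3^(3 + 1) + 3 + 1; = 85; G_1 = 85−1 = 84
step 1: 84 = 3^(3 + 1) + 3; sub 4 for 3: 4^(4 + 1) + 4; = 1028; G_2 = 1028−1 = 1027
step 2: 1027 = 4^(4 + 1) + 3; sub 5 for 4: 5^(5 + 1) + 3; = 15628; G_3 = 15628−1 = 15627
step 3: 15627 = 5^(5 + 1) + 2; sub 6 for 5: 6^(6 + 1) + 2; = 279938; G_4 = 279938−1 = 279937
step 4: 279937 = 6^(6 + 1) + 1; sub 7 for 6: 7^(7 + 1) + 1; = 5764802; G_5 = 5764802−1 = 5764801
step 5: 5764801 = 7^(7 + 1); sub 8 for 7: 8^(8 + 1); = 134217728; G_6 = 134217728−1 = 134217727

ω^(ω + 1)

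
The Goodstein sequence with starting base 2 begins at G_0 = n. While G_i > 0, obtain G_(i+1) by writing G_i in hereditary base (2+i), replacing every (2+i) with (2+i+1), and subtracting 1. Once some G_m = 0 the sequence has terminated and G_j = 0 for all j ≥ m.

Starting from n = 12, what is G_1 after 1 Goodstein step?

107

G_0=12  [base 2] 2^(2 + 1) + 2^2  →[2↦3]→  3^(3 + 1) + 3^3 = 108  −1 ⇒ G_1=107
G_1=107  [base 3] 3^(3 + 1) + 2·3^2 + 2·3 + 2  →[3↦4]→  4^(4 + 1) + 2·4^2 + 2·4 + 2 = 1066  −1 ⇒ G_2=1065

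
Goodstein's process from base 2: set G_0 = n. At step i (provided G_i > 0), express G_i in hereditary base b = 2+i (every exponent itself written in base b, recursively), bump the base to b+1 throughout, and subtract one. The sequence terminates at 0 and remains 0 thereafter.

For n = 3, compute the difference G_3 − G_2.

-1

base 2: 3 = 2 + 1; at 3: 3 + 1 = 4; next = 3
base 3: 3 = 3; at 4: 4 = 4; next = 3
base 4: 3 = 3; at 5: 3 = 3; next = 2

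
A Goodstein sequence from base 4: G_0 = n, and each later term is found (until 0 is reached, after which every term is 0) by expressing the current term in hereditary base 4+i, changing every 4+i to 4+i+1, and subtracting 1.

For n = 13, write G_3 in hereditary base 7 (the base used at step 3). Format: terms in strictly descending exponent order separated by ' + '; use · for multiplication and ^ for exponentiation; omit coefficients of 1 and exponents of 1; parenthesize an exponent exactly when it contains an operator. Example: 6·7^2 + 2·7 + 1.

2·7 + 4

step 0: 13 = 3·4 + 1; sub 5 for 4: 3·5 + 1; = 16; G_1 = 16−1 = 15
step 1: 15 = 3·5; sub 6 for 5: 3·6; = 18; G_2 = 18−1 = 17
step 2: 17 = 2·6 + 5; sub 7 for 6: 2·7 + 5; = 19; G_3 = 19−1 = 18
step 3: 18 = 2·7 + 4; sub 8 for 7: 2·8 + 4; = 20; G_4 = 20−1 = 19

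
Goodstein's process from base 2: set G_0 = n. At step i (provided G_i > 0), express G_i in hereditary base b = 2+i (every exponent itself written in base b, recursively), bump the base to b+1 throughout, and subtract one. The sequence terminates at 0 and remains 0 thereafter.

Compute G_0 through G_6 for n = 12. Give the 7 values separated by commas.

G_0 = 12. HB_2(12) = 2^(2 + 1) + 2^2. Bump = 108. G_1 = 107.
G_1 = 107. HB_3(107) = 3^(3 + 1) + 2·3^2 + 2·3 + 2. Bump = 1066. G_2 = 1065.
G_2 = 1065. HB_4(1065) = 4^(4 + 1) + 2·4^2 + 2·4 + 1. Bump = 15686. G_3 = 15685.
G_3 = 15685. HB_5(15685) = 5^(5 + 1) + 2·5^2 + 2·5. Bump = 280020. G_4 = 280019.
G_4 = 280019. HB_6(280019) = 6^(6 + 1) + 2·6^2 + 6 + 5. Bump = 5764911. G_5 = 5764910.
G_5 = 5764910. HB_7(5764910) = 7^(7 + 1) + 2·7^2 + 7 + 4. Bump = 134217868. G_6 = 134217867.

12, 107, 1065, 15685, 280019, 5764910, 134217867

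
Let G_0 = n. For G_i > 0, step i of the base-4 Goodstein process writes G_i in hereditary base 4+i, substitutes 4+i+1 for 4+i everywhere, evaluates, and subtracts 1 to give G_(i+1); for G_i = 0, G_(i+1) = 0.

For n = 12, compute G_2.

15

base 4: 12 = 3·4; at 5: 3·5 = 15; next = 14
base 5: 14 = 2·5 + 4; at 6: 2·6 + 4 = 16; next = 15
base 6: 15 = 2·6 + 3; at 7: 2·7 + 3 = 17; next = 16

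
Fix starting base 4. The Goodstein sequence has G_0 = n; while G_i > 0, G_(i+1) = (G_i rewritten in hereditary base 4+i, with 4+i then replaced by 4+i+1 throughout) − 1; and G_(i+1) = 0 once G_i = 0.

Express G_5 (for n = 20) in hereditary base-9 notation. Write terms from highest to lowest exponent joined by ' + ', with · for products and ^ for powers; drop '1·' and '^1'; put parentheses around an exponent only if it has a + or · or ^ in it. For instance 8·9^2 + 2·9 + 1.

step 0: 20 = 4^2 + 4; sub 5 for 4: 5^2 + 5; = 30; G_1 = 30−1 = 29
step 1: 29 = 5^2 + 4; sub 6 for 5: 6^2 + 4; = 40; G_2 = 40−1 = 39
step 2: 39 = 6^2 + 3; sub 7 for 6: 7^2 + 3; = 52; G_3 = 52−1 = 51
step 3: 51 = 7^2 + 2; sub 8 for 7: 8^2 + 2; = 66; G_4 = 66−1 = 65
step 4: 65 = 8^2 + 1; sub 9 for 8: 9^2 + 1; = 82; G_5 = 82−1 = 81
step 5: 81 = 9^2; sub 10 for 9: 10^2; = 100; G_6 = 100−1 = 99

9^2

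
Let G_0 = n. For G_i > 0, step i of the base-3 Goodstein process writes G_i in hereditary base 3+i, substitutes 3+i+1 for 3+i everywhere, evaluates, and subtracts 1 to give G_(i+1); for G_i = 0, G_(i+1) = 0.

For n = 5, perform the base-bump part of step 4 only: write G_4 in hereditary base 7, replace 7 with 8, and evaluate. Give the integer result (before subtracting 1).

G_0=5  [base 3] 3 + 2  →[3↦4]→  4 + 2 = 6  −1 ⇒ G_1=5
G_1=5  [base 4] 4 + 1  →[4↦5]→  5 + 1 = 6  −1 ⇒ G_2=5
G_2=5  [base 5] 5  →[5↦6]→  6 = 6  −1 ⇒ G_3=5
G_3=5  [base 6] 5  →[6↦7]→  5 = 5  −1 ⇒ G_4=4

4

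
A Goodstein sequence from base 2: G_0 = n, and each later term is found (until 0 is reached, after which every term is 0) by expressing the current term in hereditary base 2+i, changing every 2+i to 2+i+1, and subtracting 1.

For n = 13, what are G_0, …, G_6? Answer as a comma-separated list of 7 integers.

step 0: 13 = 2^(2 + 1) + 2^2 + 1; sub 3 for 2: 3^(3 + 1) + 3^3 + 1; = 109; G_1 = 109−1 = 108
step 1: 108 = 3^(3 + 1) + 3^3; sub 4 for 3: 4^(4 + 1) + 4^4; = 1280; G_2 = 1280−1 = 1279
step 2: 1279 = 4^(4 + 1) + 3·4^3 + 3·4^2 + 3·4 + 3; sub 5 for 4: 5^(5 + 1) + 3·5^3 + 3·5^2 + 3·5 + 3; = 16093; G_3 = 16093−1 = 16092
step 3: 16092 = 5^(5 + 1) + 3·5^3 + 3·5^2 + 3·5 + 2; sub 6 for 5: 6^(6 + 1) + 3·6^3 + 3·6^2 + 3·6 + 2; = 280712; G_4 = 280712−1 = 280711
step 4: 280711 = 6^(6 + 1) + 3·6^3 + 3·6^2 + 3·6 + 1; sub 7 for 6: 7^(7 + 1) + 3·7^3 + 3·7^2 + 3·7 + 1; = 5765999; G_5 = 5765999−1 = 5765998
step 5: 5765998 = 7^(7 + 1) + 3·7^3 + 3·7^2 + 3·7; sub 8 for 7: 8^(8 + 1) + 3·8^3 + 3·8^2 + 3·8; = 134219480; G_6 = 134219480−1 = 134219479

13, 108, 1279, 16092, 280711, 5765998, 134219479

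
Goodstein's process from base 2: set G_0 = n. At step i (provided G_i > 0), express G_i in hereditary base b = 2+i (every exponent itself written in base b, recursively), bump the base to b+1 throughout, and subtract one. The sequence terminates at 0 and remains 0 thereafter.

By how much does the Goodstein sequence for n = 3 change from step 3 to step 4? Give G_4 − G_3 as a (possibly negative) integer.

-1

G_0 = 3. HB_2(3) = 2 + 1. Bump = 4. G_1 = 3.
G_1 = 3. HB_3(3) = 3. Bump = 4. G_2 = 3.
G_2 = 3. HB_4(3) = 3. Bump = 3. G_3 = 2.
G_3 = 2. HB_5(2) = 2. Bump = 2. G_4 = 1.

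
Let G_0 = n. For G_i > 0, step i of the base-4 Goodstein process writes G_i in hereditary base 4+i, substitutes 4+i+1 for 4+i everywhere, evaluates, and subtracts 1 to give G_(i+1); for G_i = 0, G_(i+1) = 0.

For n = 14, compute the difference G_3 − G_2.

14 —HB4→ 3·4 + 2 —bump→ 3·5 + 2 = 17 —(−1)→ 16
16 —HB5→ 3·5 + 1 —bump→ 3·6 + 1 = 19 —(−1)→ 18
18 —HB6→ 3·6 —bump→ 3·7 = 21 —(−1)→ 20

2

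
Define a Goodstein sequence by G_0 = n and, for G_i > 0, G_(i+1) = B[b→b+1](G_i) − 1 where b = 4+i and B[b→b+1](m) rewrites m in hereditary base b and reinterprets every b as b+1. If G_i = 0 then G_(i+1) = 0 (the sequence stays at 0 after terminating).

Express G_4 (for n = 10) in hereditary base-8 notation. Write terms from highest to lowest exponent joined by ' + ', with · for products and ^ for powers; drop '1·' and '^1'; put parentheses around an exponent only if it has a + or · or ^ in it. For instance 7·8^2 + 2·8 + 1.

8 + 5

10 —HB4→ 2·4 + 2 —bump→ 2·5 + 2 = 12 —(−1)→ 11
11 —HB5→ 2·5 + 1 —bump→ 2·6 + 1 = 13 —(−1)→ 12
12 —HB6→ 2·6 —bump→ 2·7 = 14 —(−1)→ 13
13 —HB7→ 7 + 6 —bump→ 8 + 6 = 14 —(−1)→ 13
13 —HB8→ 8 + 5 —bump→ 9 + 5 = 14 —(−1)→ 13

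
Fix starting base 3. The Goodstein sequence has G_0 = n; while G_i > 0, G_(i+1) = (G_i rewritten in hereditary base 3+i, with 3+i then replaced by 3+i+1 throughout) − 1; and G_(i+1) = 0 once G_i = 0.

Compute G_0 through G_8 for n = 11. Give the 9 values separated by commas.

11, 17, 25, 35, 39, 43, 47, 51, 55

(0) 11|_3 = 3^2 + 2 ↦ 4^2 + 2|_4 = 18 ⇒ 17
(1) 17|_4 = 4^2 + 1 ↦ 5^2 + 1|_5 = 26 ⇒ 25
(2) 25|_5 = 5^2 ↦ 6^2|_6 = 36 ⇒ 35
(3) 35|_6 = 5·6 + 5 ↦ 5·7 + 5|_7 = 40 ⇒ 39
(4) 39|_7 = 5·7 + 4 ↦ 5·8 + 4|_8 = 44 ⇒ 43
(5) 43|_8 = 5·8 + 3 ↦ 5·9 + 3|_9 = 48 ⇒ 47
(6) 47|_9 = 5·9 + 2 ↦ 5·10 + 2|_10 = 52 ⇒ 51
(7) 51|_10 = 5·10 + 1 ↦ 5·11 + 1|_11 = 56 ⇒ 55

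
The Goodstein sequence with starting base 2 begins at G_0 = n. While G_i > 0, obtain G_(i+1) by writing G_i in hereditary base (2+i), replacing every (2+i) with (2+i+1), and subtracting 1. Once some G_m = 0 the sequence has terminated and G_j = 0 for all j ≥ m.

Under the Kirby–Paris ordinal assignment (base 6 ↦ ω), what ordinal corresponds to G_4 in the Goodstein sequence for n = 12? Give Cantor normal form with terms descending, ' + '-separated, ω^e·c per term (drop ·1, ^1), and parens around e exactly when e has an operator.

ω^(ω + 1) + ω^2·2 + ω + 5

12 —HB2→ 2^(2 + 1) + 2^2 —bump→ 3^(3 + 1) + 3^3 = 108 —(−1)→ 107
107 —HB3→ 3^(3 + 1) + 2·3^2 + 2·3 + 2 —bump→ 4^(4 + 1) + 2·4^2 + 2·4 + 2 = 1066 —(−1)→ 1065
1065 —HB4→ 4^(4 + 1) + 2·4^2 + 2·4 + 1 —bump→ 5^(5 + 1) + 2·5^2 + 2·5 + 1 = 15686 —(−1)→ 15685
15685 —HB5→ 5^(5 + 1) + 2·5^2 + 2·5 —bump→ 6^(6 + 1) + 2·6^2 + 2·6 = 280020 —(−1)→ 280019
280019 —HB6→ 6^(6 + 1) + 2·6^2 + 6 + 5 —bump→ 7^(7 + 1) + 2·7^2 + 7 + 5 = 5764911 —(−1)→ 5764910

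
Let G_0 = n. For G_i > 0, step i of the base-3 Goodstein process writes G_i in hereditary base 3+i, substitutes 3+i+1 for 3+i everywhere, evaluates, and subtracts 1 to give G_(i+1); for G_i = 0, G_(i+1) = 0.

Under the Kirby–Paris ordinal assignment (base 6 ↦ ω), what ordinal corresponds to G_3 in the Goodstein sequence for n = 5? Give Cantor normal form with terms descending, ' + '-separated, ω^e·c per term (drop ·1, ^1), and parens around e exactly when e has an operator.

[0] 5 ≡ 3 + 2 (base 3). Lift 4: 6. −1: 5.
[1] 5 ≡ 4 + 1 (base 4). Lift 5: 6. −1: 5.
[2] 5 ≡ 5 (base 5). Lift 6: 6. −1: 5.

5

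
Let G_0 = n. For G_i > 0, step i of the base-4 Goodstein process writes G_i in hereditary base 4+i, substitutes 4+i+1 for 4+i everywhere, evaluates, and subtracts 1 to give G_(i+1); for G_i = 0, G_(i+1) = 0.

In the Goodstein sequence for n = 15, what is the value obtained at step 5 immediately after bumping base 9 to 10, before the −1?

G_0=15  [base 4] 3·4 + 3  →[4↦5]→  3·5 + 3 = 18  −1 ⇒ G_1=17
G_1=17  [base 5] 3·5 + 2  →[5↦6]→  3·6 + 2 = 20  −1 ⇒ G_2=19
G_2=19  [base 6] 3·6 + 1  →[6↦7]→  3·7 + 1 = 22  −1 ⇒ G_3=21
G_3=21  [base 7] 3·7  →[7↦8]→  3·8 = 24  −1 ⇒ G_4=23
G_4=23  [base 8] 2·8 + 7  →[8↦9]→  2·9 + 7 = 25  −1 ⇒ G_5=24
G_5=24  [base 9] 2·9 + 6  →[9↦10]→  2·10 + 6 = 26  −1 ⇒ G_6=25

26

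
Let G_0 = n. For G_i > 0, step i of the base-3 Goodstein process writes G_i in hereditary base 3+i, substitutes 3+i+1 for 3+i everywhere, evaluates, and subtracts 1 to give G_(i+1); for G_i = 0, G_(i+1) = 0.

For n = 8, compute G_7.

11

step 0: 8 = 2·3 + 2; sub 4 for 3: 2·4 + 2; = 10; G_1 = 10−1 = 9
step 1: 9 = 2·4 + 1; sub 5 for 4: 2·5 + 1; = 11; G_2 = 11−1 = 10
step 2: 10 = 2·5; sub 6 for 5: 2·6; = 12; G_3 = 12−1 = 11
step 3: 11 = 6 + 5; sub 7 for 6: 7 + 5; = 12; G_4 = 12−1 = 11
step 4: 11 = 7 + 4; sub 8 for 7: 8 + 4; = 12; G_5 = 12−1 = 11
step 5: 11 = 8 + 3; sub 9 for 8: 9 + 3; = 12; G_6 = 12−1 = 11
step 6: 11 = 9 + 2; sub 10 for 9: 10 + 2; = 12; G_7 = 12−1 = 11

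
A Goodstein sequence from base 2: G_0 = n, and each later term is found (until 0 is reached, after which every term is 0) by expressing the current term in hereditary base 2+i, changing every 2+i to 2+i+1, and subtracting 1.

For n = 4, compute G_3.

60

G_0 = 4. HB_2(4) = 2^2. Bump = 27. G_1 = 26.
G_1 = 26. HB_3(26) = 2·3^2 + 2·3 + 2. Bump = 42. G_2 = 41.
G_2 = 41. HB_4(41) = 2·4^2 + 2·4 + 1. Bump = 61. G_3 = 60.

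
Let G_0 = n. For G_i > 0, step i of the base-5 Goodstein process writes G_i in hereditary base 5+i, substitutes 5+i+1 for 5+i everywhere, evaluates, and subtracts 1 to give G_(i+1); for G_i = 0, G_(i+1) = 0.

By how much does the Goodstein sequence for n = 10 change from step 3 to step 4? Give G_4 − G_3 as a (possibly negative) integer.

[0] 10 ≡ 2·5 (base 5). Lift 6: 12. −1: 11.
[1] 11 ≡ 6 + 5 (base 6). Lift 7: 12. −1: 11.
[2] 11 ≡ 7 + 4 (base 7). Lift 8: 12. −1: 11.
[3] 11 ≡ 8 + 3 (base 8). Lift 9: 12. −1: 11.

0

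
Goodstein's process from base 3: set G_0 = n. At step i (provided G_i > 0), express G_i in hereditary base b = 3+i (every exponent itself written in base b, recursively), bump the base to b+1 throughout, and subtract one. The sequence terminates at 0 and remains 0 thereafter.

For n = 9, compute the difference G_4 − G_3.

2

9 —HB3→ 3^2 —bump→ 4^2 = 16 —(−1)→ 15
15 —HB4→ 3·4 + 3 —bump→ 3·5 + 3 = 18 —(−1)→ 17
17 —HB5→ 3·5 + 2 —bump→ 3·6 + 2 = 20 —(−1)→ 19
19 —HB6→ 3·6 + 1 —bump→ 3·7 + 1 = 22 —(−1)→ 21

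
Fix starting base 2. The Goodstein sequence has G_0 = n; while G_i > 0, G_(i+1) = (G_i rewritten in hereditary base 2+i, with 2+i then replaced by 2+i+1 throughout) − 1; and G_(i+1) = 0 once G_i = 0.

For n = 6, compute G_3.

3125

G_0 = 6. HB_2(6) = 2^2 + 2. Bump = 30. G_1 = 29.
G_1 = 29. HB_3(29) = 3^3 + 2. Bump = 258. G_2 = 257.
G_2 = 257. HB_4(257) = 4^4 + 1. Bump = 3126. G_3 = 3125.
G_3 = 3125. HB_5(3125) = 5^5. Bump = 46656. G_4 = 46655.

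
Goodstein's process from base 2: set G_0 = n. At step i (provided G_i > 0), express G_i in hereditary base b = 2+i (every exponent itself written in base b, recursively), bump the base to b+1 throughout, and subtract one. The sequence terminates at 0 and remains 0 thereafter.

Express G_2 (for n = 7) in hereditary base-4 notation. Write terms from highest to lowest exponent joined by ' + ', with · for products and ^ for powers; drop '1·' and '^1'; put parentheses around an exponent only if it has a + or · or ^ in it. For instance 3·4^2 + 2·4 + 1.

i=0: 7 = 2^2 + 2 + 1 (b=2); 2→3: 3^3 + 3 + 1 = 31; 31−1 = 30
i=1: 30 = 3^3 + 3 (b=3); 3→4: 4^4 + 4 = 260; 260−1 = 259
i=2: 259 = 4^4 + 3 (b=4); 4→5: 5^5 + 3 = 3128; 3128−1 = 3127

4^4 + 3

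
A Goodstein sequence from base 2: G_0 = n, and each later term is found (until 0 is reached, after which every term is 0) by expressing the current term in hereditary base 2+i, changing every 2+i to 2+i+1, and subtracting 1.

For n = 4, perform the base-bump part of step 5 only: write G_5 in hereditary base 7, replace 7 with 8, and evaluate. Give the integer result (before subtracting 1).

G_0=4  [base 2] 2^2  →[2↦3]→  3^3 = 27  −1 ⇒ G_1=26
G_1=26  [base 3] 2·3^2 + 2·3 + 2  →[3↦4]→  2·4^2 + 2·4 + 2 = 42  −1 ⇒ G_2=41
G_2=41  [base 4] 2·4^2 + 2·4 + 1  →[4↦5]→  2·5^2 + 2·5 + 1 = 61  −1 ⇒ G_3=60
G_3=60  [base 5] 2·5^2 + 2·5  →[5↦6]→  2·6^2 + 2·6 = 84  −1 ⇒ G_4=83
G_4=83  [base 6] 2·6^2 + 6 + 5  →[6↦7]→  2·7^2 + 7 + 5 = 110  −1 ⇒ G_5=109
G_5=109  [base 7] 2·7^2 + 7 + 4  →[7↦8]→  2·8^2 + 8 + 4 = 140  −1 ⇒ G_6=139

140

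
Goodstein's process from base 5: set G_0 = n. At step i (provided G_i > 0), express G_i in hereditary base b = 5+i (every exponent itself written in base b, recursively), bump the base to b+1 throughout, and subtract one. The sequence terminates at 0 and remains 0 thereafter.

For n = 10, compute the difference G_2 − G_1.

0

(0) 10|_5 = 2·5 ↦ 2·6|_6 = 12 ⇒ 11
(1) 11|_6 = 6 + 5 ↦ 7 + 5|_7 = 12 ⇒ 11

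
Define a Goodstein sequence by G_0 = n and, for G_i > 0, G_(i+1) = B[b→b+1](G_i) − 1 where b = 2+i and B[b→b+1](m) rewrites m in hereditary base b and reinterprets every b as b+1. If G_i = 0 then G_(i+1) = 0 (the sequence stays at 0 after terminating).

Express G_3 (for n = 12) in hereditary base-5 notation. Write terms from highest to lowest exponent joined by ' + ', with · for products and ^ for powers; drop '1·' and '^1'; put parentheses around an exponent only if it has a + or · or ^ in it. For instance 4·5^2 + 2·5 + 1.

5^(5 + 1) + 2·5^2 + 2·5

[0] 12 ≡ 2^(2 + 1) + 2^2 (base 2). Lift 3: 108. −1: 107.
[1] 107 ≡ 3^(3 + 1) + 2·3^2 + 2·3 + 2 (base 3). Lift 4: 1066. −1: 1065.
[2] 1065 ≡ 4^(4 + 1) + 2·4^2 + 2·4 + 1 (base 4). Lift 5: 15686. −1: 15685.
[3] 15685 ≡ 5^(5 + 1) + 2·5^2 + 2·5 (base 5). Lift 6: 280020. −1: 280019.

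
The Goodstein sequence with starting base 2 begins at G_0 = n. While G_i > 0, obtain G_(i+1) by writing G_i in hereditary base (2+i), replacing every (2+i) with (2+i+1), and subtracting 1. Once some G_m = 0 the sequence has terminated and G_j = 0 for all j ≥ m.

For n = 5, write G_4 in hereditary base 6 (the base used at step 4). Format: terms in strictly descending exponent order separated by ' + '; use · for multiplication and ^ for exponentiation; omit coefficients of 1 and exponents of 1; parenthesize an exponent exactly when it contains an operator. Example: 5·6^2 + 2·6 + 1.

G_0=5  [base 2] 2^2 + 1  →[2↦3]→  3^3 + 1 = 28  −1 ⇒ G_1=27
G_1=27  [base 3] 3^3  →[3↦4]→  4^4 = 256  −1 ⇒ G_2=255
G_2=255  [base 4] 3·4^3 + 3·4^2 + 3·4 + 3  →[4↦5]→  3·5^3 + 3·5^2 + 3·5 + 3 = 468  −1 ⇒ G_3=467
G_3=467  [base 5] 3·5^3 + 3·5^2 + 3·5 + 2  →[5↦6]→  3·6^3 + 3·6^2 + 3·6 + 2 = 776  −1 ⇒ G_4=775
G_4=775  [base 6] 3·6^3 + 3·6^2 + 3·6 + 1  →[6↦7]→  3·7^3 + 3·7^2 + 3·7 + 1 = 1198  −1 ⇒ G_5=1197

3·6^3 + 3·6^2 + 3·6 + 1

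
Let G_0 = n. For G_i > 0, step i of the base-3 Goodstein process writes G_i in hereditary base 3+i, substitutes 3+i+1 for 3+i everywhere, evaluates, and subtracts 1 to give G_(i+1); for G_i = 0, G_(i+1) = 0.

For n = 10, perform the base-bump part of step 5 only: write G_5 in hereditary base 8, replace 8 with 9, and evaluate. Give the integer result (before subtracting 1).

G_0 = 10. HB_3(10) = 3^2 + 1. Bump = 17. G_1 = 16.
G_1 = 16. HB_4(16) = 4^2. Bump = 25. G_2 = 24.
G_2 = 24. HB_5(24) = 4·5 + 4. Bump = 28. G_3 = 27.
G_3 = 27. HB_6(27) = 4·6 + 3. Bump = 31. G_4 = 30.
G_4 = 30. HB_7(30) = 4·7 + 2. Bump = 34. G_5 = 33.
G_5 = 33. HB_8(33) = 4·8 + 1. Bump = 37. G_6 = 36.

37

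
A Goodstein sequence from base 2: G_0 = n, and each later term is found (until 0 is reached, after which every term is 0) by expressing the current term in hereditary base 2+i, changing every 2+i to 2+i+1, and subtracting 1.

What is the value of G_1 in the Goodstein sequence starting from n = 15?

step 0: 15 = 2^(2 + 1) + 2^2 + 2 + 1; sub 3 for 2: 3^(3 + 1) + 3^3 + 3 + 1; = 112; G_1 = 112−1 = 111
step 1: 111 = 3^(3 + 1) + 3^3 + 3; sub 4 for 3: 4^(4 + 1) + 4^4 + 4; = 1284; G_2 = 1284−1 = 1283

111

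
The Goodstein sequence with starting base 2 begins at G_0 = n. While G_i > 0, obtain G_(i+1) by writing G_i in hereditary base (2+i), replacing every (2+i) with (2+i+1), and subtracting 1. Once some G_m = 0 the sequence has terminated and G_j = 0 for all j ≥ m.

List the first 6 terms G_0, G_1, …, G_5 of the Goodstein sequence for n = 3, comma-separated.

3, 3, 3, 2, 1, 0

G_0=3  [base 2] 2 + 1  →[2↦3]→  3 + 1 = 4  −1 ⇒ G_1=3
G_1=3  [base 3] 3  →[3↦4]→  4 = 4  −1 ⇒ G_2=3
G_2=3  [base 4] 3  →[4↦5]→  3 = 3  −1 ⇒ G_3=2
G_3=2  [base 5] 2  →[5↦6]→  2 = 2  −1 ⇒ G_4=1
G_4=1  [base 6] 1  →[6↦7]→  1 = 1  −1 ⇒ G_5=0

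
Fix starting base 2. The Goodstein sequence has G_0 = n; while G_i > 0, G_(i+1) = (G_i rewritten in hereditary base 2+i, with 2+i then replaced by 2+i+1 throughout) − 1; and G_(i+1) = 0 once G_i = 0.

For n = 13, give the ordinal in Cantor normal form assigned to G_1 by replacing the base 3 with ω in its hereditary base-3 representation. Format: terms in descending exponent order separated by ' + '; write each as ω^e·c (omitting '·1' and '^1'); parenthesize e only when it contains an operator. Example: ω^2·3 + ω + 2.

ω^(ω + 1) + ω^ω

G_0=13  [base 2] 2^(2 + 1) + 2^2 + 1  →[2↦3]→  3^(3 + 1) + 3^3 + 1 = 109  −1 ⇒ G_1=108
G_1=108  [base 3] 3^(3 + 1) + 3^3  →[3↦4]→  4^(4 + 1) + 4^4 = 1280  −1 ⇒ G_2=1279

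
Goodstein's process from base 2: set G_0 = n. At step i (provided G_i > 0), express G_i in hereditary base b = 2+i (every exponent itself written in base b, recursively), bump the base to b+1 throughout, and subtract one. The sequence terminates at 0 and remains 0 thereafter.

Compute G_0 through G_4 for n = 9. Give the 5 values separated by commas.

9, 81, 1023, 9842, 140743

i=0: 9 = 2^(2 + 1) + 1 (b=2); 2→3: 3^(3 + 1) + 1 = 82; 82−1 = 81
i=1: 81 = 3^(3 + 1) (b=3); 3→4: 4^(4 + 1) = 1024; 1024−1 = 1023
i=2: 1023 = 3·4^4 + 3·4^3 + 3·4^2 + 3·4 + 3 (b=4); 4→5: 3·5^5 + 3·5^3 + 3·5^2 + 3·5 + 3 = 9843; 9843−1 = 9842
i=3: 9842 = 3·5^5 + 3·5^3 + 3·5^2 + 3·5 + 2 (b=5); 5→6: 3·6^6 + 3·6^3 + 3·6^2 + 3·6 + 2 = 140744; 140744−1 = 140743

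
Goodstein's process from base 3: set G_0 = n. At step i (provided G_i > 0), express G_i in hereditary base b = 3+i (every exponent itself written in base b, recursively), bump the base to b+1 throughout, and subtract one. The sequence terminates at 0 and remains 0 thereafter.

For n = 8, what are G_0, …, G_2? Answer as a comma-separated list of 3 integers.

8, 9, 10

i=0: 8 = 2·3 + 2 (b=3); 3→4: 2·4 + 2 = 10; 10−1 = 9
i=1: 9 = 2·4 + 1 (b=4); 4→5: 2·5 + 1 = 11; 11−1 = 10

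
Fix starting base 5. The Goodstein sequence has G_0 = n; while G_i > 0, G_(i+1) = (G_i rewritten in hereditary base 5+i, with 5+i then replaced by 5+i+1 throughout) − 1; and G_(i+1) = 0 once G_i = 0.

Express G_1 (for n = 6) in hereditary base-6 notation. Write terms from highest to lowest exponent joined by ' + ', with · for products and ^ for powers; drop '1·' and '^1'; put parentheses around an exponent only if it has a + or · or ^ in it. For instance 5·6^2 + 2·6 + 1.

[0] 6 ≡ 5 + 1 (base 5). Lift 6: 7. −1: 6.
[1] 6 ≡ 6 (base 6). Lift 7: 7. −1: 6.

6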